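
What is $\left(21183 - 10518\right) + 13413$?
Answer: $24078$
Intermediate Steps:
$\left(21183 - 10518\right) + 13413 = 10665 + 13413 = 24078$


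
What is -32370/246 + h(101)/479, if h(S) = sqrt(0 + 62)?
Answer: -5395/41 + sqrt(62)/479 ≈ -131.57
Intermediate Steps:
h(S) = sqrt(62)
-32370/246 + h(101)/479 = -32370/246 + sqrt(62)/479 = -32370*1/246 + sqrt(62)*(1/479) = -5395/41 + sqrt(62)/479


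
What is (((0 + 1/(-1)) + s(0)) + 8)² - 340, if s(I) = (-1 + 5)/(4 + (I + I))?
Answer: -276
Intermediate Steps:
s(I) = 4/(4 + 2*I)
(((0 + 1/(-1)) + s(0)) + 8)² - 340 = (((0 + 1/(-1)) + 2/(2 + 0)) + 8)² - 340 = (((0 - 1) + 2/2) + 8)² - 340 = ((-1 + 2*(½)) + 8)² - 340 = ((-1 + 1) + 8)² - 340 = (0 + 8)² - 340 = 8² - 340 = 64 - 340 = -276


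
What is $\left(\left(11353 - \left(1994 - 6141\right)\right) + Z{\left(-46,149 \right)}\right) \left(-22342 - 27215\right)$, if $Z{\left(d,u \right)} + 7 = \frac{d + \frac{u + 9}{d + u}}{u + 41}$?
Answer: $- \frac{1502535681051}{1957} \approx -7.6777 \cdot 10^{8}$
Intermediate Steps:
$Z{\left(d,u \right)} = -7 + \frac{d + \frac{9 + u}{d + u}}{41 + u}$ ($Z{\left(d,u \right)} = -7 + \frac{d + \frac{u + 9}{d + u}}{u + 41} = -7 + \frac{d + \frac{9 + u}{d + u}}{41 + u}$)
$\left(\left(11353 - \left(1994 - 6141\right)\right) + Z{\left(-46,149 \right)}\right) \left(-22342 - 27215\right) = \left(\left(11353 - \left(1994 - 6141\right)\right) + \frac{9 + \left(-46\right)^{2} - -13202 - 42614 - 7 \cdot 149^{2} - \left(-276\right) 149}{149^{2} + 41 \left(-46\right) + 41 \cdot 149 - 6854}\right) \left(-22342 - 27215\right) = \left(\left(11353 - -4147\right) + \frac{9 + 2116 + 13202 - 42614 - 155407 + 41124}{22201 - 1886 + 6109 - 6854}\right) \left(-49557\right) = \left(\left(11353 + 4147\right) + \frac{9 + 2116 + 13202 - 42614 - 155407 + 41124}{19570}\right) \left(-49557\right) = \left(15500 + \frac{1}{19570} \left(-141570\right)\right) \left(-49557\right) = \left(15500 - \frac{14157}{1957}\right) \left(-49557\right) = \frac{30319343}{1957} \left(-49557\right) = - \frac{1502535681051}{1957}$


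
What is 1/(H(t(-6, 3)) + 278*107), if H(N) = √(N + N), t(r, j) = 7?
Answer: 14873/442412251 - √14/884824502 ≈ 3.3614e-5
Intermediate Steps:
H(N) = √2*√N (H(N) = √(2*N) = √2*√N)
1/(H(t(-6, 3)) + 278*107) = 1/(√2*√7 + 278*107) = 1/(√14 + 29746) = 1/(29746 + √14)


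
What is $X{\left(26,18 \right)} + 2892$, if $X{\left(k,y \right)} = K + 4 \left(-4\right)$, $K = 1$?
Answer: $2877$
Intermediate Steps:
$X{\left(k,y \right)} = -15$ ($X{\left(k,y \right)} = 1 + 4 \left(-4\right) = 1 - 16 = -15$)
$X{\left(26,18 \right)} + 2892 = -15 + 2892 = 2877$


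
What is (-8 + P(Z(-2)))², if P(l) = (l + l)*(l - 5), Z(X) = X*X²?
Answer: 40000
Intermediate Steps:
Z(X) = X³
P(l) = 2*l*(-5 + l) (P(l) = (2*l)*(-5 + l) = 2*l*(-5 + l))
(-8 + P(Z(-2)))² = (-8 + 2*(-2)³*(-5 + (-2)³))² = (-8 + 2*(-8)*(-5 - 8))² = (-8 + 2*(-8)*(-13))² = (-8 + 208)² = 200² = 40000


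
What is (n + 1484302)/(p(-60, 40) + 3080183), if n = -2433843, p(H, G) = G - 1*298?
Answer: -949541/3079925 ≈ -0.30830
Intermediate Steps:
p(H, G) = -298 + G (p(H, G) = G - 298 = -298 + G)
(n + 1484302)/(p(-60, 40) + 3080183) = (-2433843 + 1484302)/((-298 + 40) + 3080183) = -949541/(-258 + 3080183) = -949541/3079925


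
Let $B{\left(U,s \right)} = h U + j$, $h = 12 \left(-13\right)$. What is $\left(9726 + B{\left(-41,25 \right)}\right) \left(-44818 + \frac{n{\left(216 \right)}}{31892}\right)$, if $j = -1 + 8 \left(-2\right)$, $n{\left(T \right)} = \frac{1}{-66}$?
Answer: $- \frac{1519283748848185}{2104872} \approx -7.2179 \cdot 10^{8}$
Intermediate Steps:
$n{\left(T \right)} = - \frac{1}{66}$
$h = -156$
$j = -17$ ($j = -1 - 16 = -17$)
$B{\left(U,s \right)} = -17 - 156 U$ ($B{\left(U,s \right)} = - 156 U - 17 = -17 - 156 U$)
$\left(9726 + B{\left(-41,25 \right)}\right) \left(-44818 + \frac{n{\left(216 \right)}}{31892}\right) = \left(9726 - -6379\right) \left(-44818 - \frac{1}{66 \cdot 31892}\right) = \left(9726 + \left(-17 + 6396\right)\right) \left(-44818 - \frac{1}{2104872}\right) = \left(9726 + 6379\right) \left(-44818 - \frac{1}{2104872}\right) = 16105 \left(- \frac{94336153297}{2104872}\right) = - \frac{1519283748848185}{2104872}$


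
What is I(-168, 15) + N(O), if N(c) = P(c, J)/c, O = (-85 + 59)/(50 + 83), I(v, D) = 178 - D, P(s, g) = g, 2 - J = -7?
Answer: 3041/26 ≈ 116.96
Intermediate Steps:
J = 9 (J = 2 - 1*(-7) = 2 + 7 = 9)
O = -26/133 ≈ -0.19549
N(c) = 9/c
I(-168, 15) + N(O) = (178 - 1*15) + 9/(-26/133) = (178 - 15) + 9*(-133/26) = 163 - 1197/26 = 3041/26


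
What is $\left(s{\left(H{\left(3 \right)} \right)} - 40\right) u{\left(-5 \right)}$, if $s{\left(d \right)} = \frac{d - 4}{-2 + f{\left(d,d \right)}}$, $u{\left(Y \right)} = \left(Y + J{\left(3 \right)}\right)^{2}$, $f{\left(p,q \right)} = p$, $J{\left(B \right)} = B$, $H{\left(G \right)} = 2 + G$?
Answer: $- \frac{476}{3} \approx -158.67$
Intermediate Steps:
$u{\left(Y \right)} = \left(3 + Y\right)^{2}$ ($u{\left(Y \right)} = \left(Y + 3\right)^{2} = \left(3 + Y\right)^{2}$)
$s{\left(d \right)} = \frac{-4 + d}{-2 + d}$ ($s{\left(d \right)} = \frac{d - 4}{-2 + d} = \frac{-4 + d}{-2 + d}$)
$\left(s{\left(H{\left(3 \right)} \right)} - 40\right) u{\left(-5 \right)} = \left(\frac{-4 + \left(2 + 3\right)}{-2 + \left(2 + 3\right)} - 40\right) \left(3 - 5\right)^{2} = \left(\frac{-4 + 5}{-2 + 5} - 40\right) \left(-2\right)^{2} = \left(\frac{1}{3} \cdot 1 - 40\right) 4 = \left(\frac{1}{3} - 40\right) 4 = \left(- \frac{119}{3}\right) 4 = - \frac{476}{3}$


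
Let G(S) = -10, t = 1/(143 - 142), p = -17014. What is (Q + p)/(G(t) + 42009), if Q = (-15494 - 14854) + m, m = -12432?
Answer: -59794/41999 ≈ -1.4237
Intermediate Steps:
t = 1 (t = 1/1 = 1)
Q = -42780 (Q = (-15494 - 14854) - 12432 = -30348 - 12432 = -42780)
(Q + p)/(G(t) + 42009) = (-42780 - 17014)/(-10 + 42009) = -59794/41999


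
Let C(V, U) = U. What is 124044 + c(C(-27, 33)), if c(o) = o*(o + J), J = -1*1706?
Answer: 68835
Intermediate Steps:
J = -1706
c(o) = o*(-1706 + o) (c(o) = o*(o - 1706) = o*(-1706 + o))
124044 + c(C(-27, 33)) = 124044 + 33*(-1706 + 33) = 124044 + 33*(-1673) = 124044 - 55209 = 68835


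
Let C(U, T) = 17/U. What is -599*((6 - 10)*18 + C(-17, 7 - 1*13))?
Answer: 43727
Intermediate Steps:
-599*((6 - 10)*18 + C(-17, 7 - 1*13)) = -599*((6 - 10)*18 + 17/(-17)) = -599*(-4*18 + 17*(-1/17)) = -599*(-72 - 1) = -599*(-73) = 43727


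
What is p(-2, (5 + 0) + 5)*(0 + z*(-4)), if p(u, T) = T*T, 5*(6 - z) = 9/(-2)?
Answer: -2760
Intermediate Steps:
z = 69/10 (z = 6 - 9/(5*(-2)) = 6 - 9*(-1)/(5*2) = 6 - 1/5*(-9/2) = 6 + 9/10 = 69/10 ≈ 6.9000)
p(u, T) = T**2
p(-2, (5 + 0) + 5)*(0 + z*(-4)) = ((5 + 0) + 5)**2*(0 + (69/10)*(-4)) = (5 + 5)**2*(0 - 138/5) = 10**2*(-138/5) = 100*(-138/5) = -2760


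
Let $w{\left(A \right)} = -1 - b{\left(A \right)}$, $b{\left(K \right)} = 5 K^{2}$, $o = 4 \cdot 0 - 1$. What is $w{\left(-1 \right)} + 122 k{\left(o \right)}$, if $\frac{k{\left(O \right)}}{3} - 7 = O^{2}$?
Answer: $2922$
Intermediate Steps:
$o = -1$ ($o = 0 - 1 = -1$)
$w{\left(A \right)} = -1 - 5 A^{2}$
$k{\left(O \right)} = 21 + 3 O^{2}$
$w{\left(-1 \right)} + 122 k{\left(o \right)} = \left(-1 - 5 \left(-1\right)^{2}\right) + 122 \left(21 + 3 \left(-1\right)^{2}\right) = \left(-1 - 5\right) + 122 \left(21 + 3 \cdot 1\right) = \left(-1 - 5\right) + 122 \left(21 + 3\right) = -6 + 122 \cdot 24 = -6 + 2928 = 2922$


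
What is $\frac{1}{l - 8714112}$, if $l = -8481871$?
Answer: $- \frac{1}{17195983} \approx -5.8153 \cdot 10^{-8}$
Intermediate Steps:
$\frac{1}{l - 8714112} = \frac{1}{-8481871 - 8714112} = \frac{1}{-17195983} = - \frac{1}{17195983}$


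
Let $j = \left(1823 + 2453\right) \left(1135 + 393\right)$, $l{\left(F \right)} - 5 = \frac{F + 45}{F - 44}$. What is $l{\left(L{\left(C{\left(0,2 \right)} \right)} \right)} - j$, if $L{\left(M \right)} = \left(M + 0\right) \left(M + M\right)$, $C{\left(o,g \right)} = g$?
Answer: $- \frac{235214081}{36} \approx -6.5337 \cdot 10^{6}$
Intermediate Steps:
$L{\left(M \right)} = 2 M^{2}$ ($L{\left(M \right)} = M 2 M = 2 M^{2}$)
$l{\left(F \right)} = 5 + \frac{45 + F}{-44 + F}$ ($l{\left(F \right)} = 5 + \frac{F + 45}{F - 44} = 5 + \frac{45 + F}{-44 + F}$)
$j = 6533728$ ($j = 4276 \cdot 1528 = 6533728$)
$l{\left(L{\left(C{\left(0,2 \right)} \right)} \right)} - j = \frac{-175 + 6 \cdot 2 \cdot 2^{2}}{-44 + 2 \cdot 2^{2}} - 6533728 = \frac{-175 + 6 \cdot 2 \cdot 4}{-44 + 2 \cdot 4} - 6533728 = \frac{-175 + 6 \cdot 8}{-44 + 8} - 6533728 = \frac{-175 + 48}{-36} - 6533728 = \left(- \frac{1}{36}\right) \left(-127\right) - 6533728 = \frac{127}{36} - 6533728 = - \frac{235214081}{36}$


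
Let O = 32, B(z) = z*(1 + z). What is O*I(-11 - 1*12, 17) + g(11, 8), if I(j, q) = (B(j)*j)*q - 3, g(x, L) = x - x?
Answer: -6331168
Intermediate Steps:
g(x, L) = 0
I(j, q) = -3 + q*j²*(1 + j) (I(j, q) = ((j*(1 + j))*j)*q - 3 = (j²*(1 + j))*q - 3 = q*j²*(1 + j) - 3 = -3 + q*j²*(1 + j))
O*I(-11 - 1*12, 17) + g(11, 8) = 32*(-3 + 17*(-11 - 1*12)²*(1 + (-11 - 1*12))) + 0 = 32*(-3 + 17*(-11 - 12)²*(1 + (-11 - 12))) + 0 = 32*(-3 + 17*(-23)²*(1 - 23)) + 0 = 32*(-3 + 17*529*(-22)) + 0 = 32*(-3 - 197846) + 0 = 32*(-197849) + 0 = -6331168 + 0 = -6331168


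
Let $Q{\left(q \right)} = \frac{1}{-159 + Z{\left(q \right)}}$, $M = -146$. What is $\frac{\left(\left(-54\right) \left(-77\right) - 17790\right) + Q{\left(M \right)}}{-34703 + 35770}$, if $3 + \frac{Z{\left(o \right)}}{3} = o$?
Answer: $- \frac{8260993}{646602} \approx -12.776$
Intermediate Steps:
$Z{\left(o \right)} = -9 + 3 o$
$Q{\left(q \right)} = \frac{1}{-168 + 3 q}$ ($Q{\left(q \right)} = \frac{1}{-159 + \left(-9 + 3 q\right)} = \frac{1}{-168 + 3 q}$)
$\frac{\left(\left(-54\right) \left(-77\right) - 17790\right) + Q{\left(M \right)}}{-34703 + 35770} = \frac{\left(\left(-54\right) \left(-77\right) - 17790\right) + \frac{1}{3 \left(-56 - 146\right)}}{-34703 + 35770} = \frac{\left(4158 - 17790\right) + \frac{1}{3 \left(-202\right)}}{1067} = \left(-13632 + \frac{1}{3} \left(- \frac{1}{202}\right)\right) \frac{1}{1067} = \left(-13632 - \frac{1}{606}\right) \frac{1}{1067} = \left(- \frac{8260993}{606}\right) \frac{1}{1067} = - \frac{8260993}{646602}$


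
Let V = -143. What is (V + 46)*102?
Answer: -9894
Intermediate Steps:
(V + 46)*102 = (-143 + 46)*102 = -97*102 = -9894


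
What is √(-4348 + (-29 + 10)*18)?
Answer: I*√4690 ≈ 68.484*I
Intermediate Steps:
√(-4348 + (-29 + 10)*18) = √(-4348 - 19*18) = √(-4348 - 342) = √(-4690) = I*√4690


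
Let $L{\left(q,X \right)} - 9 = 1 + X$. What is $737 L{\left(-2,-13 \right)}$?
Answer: $-2211$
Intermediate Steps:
$L{\left(q,X \right)} = 10 + X$ ($L{\left(q,X \right)} = 9 + \left(1 + X\right) = 10 + X$)
$737 L{\left(-2,-13 \right)} = 737 \left(10 - 13\right) = 737 \left(-3\right) = -2211$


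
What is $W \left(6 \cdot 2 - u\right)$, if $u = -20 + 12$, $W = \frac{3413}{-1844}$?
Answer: $- \frac{17065}{461} \approx -37.017$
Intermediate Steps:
$W = - \frac{3413}{1844}$ ($W = 3413 \left(- \frac{1}{1844}\right) = - \frac{3413}{1844} \approx -1.8509$)
$u = -8$
$W \left(6 \cdot 2 - u\right) = - \frac{3413 \left(6 \cdot 2 - -8\right)}{1844} = - \frac{3413 \left(12 + 8\right)}{1844} = \left(- \frac{3413}{1844}\right) 20 = - \frac{17065}{461}$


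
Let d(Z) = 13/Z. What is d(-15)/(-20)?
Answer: 13/300 ≈ 0.043333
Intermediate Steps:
d(-15)/(-20) = (13/(-15))/(-20) = (13*(-1/15))*(-1/20) = -13/15*(-1/20) = 13/300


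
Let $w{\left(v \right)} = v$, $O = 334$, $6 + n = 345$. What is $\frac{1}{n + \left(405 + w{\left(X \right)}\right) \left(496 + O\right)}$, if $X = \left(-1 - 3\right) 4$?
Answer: $\frac{1}{323209} \approx 3.094 \cdot 10^{-6}$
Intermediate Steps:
$n = 339$ ($n = -6 + 345 = 339$)
$X = -16$ ($X = \left(-4\right) 4 = -16$)
$\frac{1}{n + \left(405 + w{\left(X \right)}\right) \left(496 + O\right)} = \frac{1}{339 + \left(405 - 16\right) \left(496 + 334\right)} = \frac{1}{339 + 389 \cdot 830} = \frac{1}{339 + 322870} = \frac{1}{323209}$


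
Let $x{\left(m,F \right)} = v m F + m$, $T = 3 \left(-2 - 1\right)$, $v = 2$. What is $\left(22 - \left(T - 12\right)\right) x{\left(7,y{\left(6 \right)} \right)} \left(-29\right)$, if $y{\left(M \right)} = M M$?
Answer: $-637217$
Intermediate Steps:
$y{\left(M \right)} = M^{2}$
$T = -9$ ($T = 3 \left(-3\right) = -9$)
$x{\left(m,F \right)} = m + 2 F m$ ($x{\left(m,F \right)} = 2 m F + m = 2 F m + m = m + 2 F m$)
$\left(22 - \left(T - 12\right)\right) x{\left(7,y{\left(6 \right)} \right)} \left(-29\right) = \left(22 - \left(-9 - 12\right)\right) 7 \left(1 + 2 \cdot 6^{2}\right) \left(-29\right) = \left(22 - \left(-9 - 12\right)\right) 7 \left(1 + 2 \cdot 36\right) \left(-29\right) = \left(22 - -21\right) 7 \left(1 + 72\right) \left(-29\right) = \left(22 + 21\right) 7 \cdot 73 \left(-29\right) = 43 \cdot 511 \left(-29\right) = 21973 \left(-29\right) = -637217$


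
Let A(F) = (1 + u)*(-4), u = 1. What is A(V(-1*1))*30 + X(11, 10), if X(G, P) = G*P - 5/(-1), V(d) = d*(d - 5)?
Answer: -125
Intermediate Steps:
V(d) = d*(-5 + d)
A(F) = -8 (A(F) = (1 + 1)*(-4) = 2*(-4) = -8)
X(G, P) = 5 + G*P (X(G, P) = G*P - 5*(-1) = G*P + 5 = 5 + G*P)
A(V(-1*1))*30 + X(11, 10) = -8*30 + (5 + 11*10) = -240 + (5 + 110) = -240 + 115 = -125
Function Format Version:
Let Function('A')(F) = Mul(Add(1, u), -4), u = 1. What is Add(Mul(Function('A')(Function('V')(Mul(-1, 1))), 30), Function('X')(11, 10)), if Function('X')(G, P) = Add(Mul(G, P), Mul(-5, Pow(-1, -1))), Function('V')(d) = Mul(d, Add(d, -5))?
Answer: -125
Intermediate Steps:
Function('V')(d) = Mul(d, Add(-5, d))
Function('A')(F) = -8 (Function('A')(F) = Mul(Add(1, 1), -4) = Mul(2, -4) = -8)
Function('X')(G, P) = Add(5, Mul(G, P)) (Function('X')(G, P) = Add(Mul(G, P), Mul(-5, -1)) = Add(Mul(G, P), 5) = Add(5, Mul(G, P)))
Add(Mul(Function('A')(Function('V')(Mul(-1, 1))), 30), Function('X')(11, 10)) = Add(Mul(-8, 30), Add(5, Mul(11, 10))) = Add(-240, Add(5, 110)) = Add(-240, 115) = -125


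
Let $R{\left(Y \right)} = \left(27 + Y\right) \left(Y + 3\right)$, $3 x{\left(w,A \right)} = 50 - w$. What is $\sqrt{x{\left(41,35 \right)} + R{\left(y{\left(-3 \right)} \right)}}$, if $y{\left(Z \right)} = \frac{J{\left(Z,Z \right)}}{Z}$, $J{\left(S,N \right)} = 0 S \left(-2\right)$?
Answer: $2 \sqrt{21} \approx 9.1651$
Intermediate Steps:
$x{\left(w,A \right)} = \frac{50}{3} - \frac{w}{3}$ ($x{\left(w,A \right)} = \frac{50 - w}{3} = \frac{50}{3} - \frac{w}{3}$)
$J{\left(S,N \right)} = 0$ ($J{\left(S,N \right)} = 0 \left(-2\right) = 0$)
$y{\left(Z \right)} = 0$ ($y{\left(Z \right)} = \frac{0}{Z} = 0$)
$R{\left(Y \right)} = \left(3 + Y\right) \left(27 + Y\right)$ ($R{\left(Y \right)} = \left(27 + Y\right) \left(3 + Y\right) = \left(3 + Y\right) \left(27 + Y\right)$)
$\sqrt{x{\left(41,35 \right)} + R{\left(y{\left(-3 \right)} \right)}} = \sqrt{\left(\frac{50}{3} - \frac{41}{3}\right) + \left(81 + 0^{2} + 30 \cdot 0\right)} = \sqrt{\left(\frac{50}{3} - \frac{41}{3}\right) + \left(81 + 0 + 0\right)} = \sqrt{3 + 81} = \sqrt{84} = 2 \sqrt{21}$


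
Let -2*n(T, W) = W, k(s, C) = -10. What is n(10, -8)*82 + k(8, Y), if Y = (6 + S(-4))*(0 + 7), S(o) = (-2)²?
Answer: 318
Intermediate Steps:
S(o) = 4
Y = 70 (Y = (6 + 4)*(0 + 7) = 10*7 = 70)
n(T, W) = -W/2
n(10, -8)*82 + k(8, Y) = -½*(-8)*82 - 10 = 4*82 - 10 = 328 - 10 = 318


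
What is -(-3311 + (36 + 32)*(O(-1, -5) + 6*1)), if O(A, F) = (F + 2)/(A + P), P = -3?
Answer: 2852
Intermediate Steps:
O(A, F) = (2 + F)/(-3 + A) (O(A, F) = (F + 2)/(A - 3) = (2 + F)/(-3 + A))
-(-3311 + (36 + 32)*(O(-1, -5) + 6*1)) = -(-3311 + (36 + 32)*((2 - 5)/(-3 - 1) + 6*1)) = -(-3311 + 68*(-3/(-4) + 6)) = -(-3311 + 68*(-¼*(-3) + 6)) = -(-3311 + 68*(¾ + 6)) = -(-3311 + 68*(27/4)) = -(-3311 + 459) = -1*(-2852) = 2852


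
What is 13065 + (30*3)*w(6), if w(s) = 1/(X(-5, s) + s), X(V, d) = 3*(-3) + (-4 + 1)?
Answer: 13050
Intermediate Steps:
X(V, d) = -12 (X(V, d) = -9 - 3 = -12)
w(s) = 1/(-12 + s)
13065 + (30*3)*w(6) = 13065 + (30*3)/(-12 + 6) = 13065 + 90/(-6) = 13065 + 90*(-1/6) = 13065 - 15 = 13050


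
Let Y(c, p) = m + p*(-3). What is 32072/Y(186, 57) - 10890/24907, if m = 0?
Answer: -42141026/224163 ≈ -187.99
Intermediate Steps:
Y(c, p) = -3*p (Y(c, p) = 0 + p*(-3) = 0 - 3*p = -3*p)
32072/Y(186, 57) - 10890/24907 = 32072/((-3*57)) - 10890/24907 = 32072/(-171) - 10890*1/24907 = 32072*(-1/171) - 10890/24907 = -1688/9 - 10890/24907 = -42141026/224163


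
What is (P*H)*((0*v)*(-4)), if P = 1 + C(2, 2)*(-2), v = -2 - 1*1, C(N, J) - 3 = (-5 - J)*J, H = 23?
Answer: 0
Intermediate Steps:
C(N, J) = 3 + J*(-5 - J) (C(N, J) = 3 + (-5 - J)*J = 3 + J*(-5 - J))
v = -3 (v = -2 - 1 = -3)
P = 23 (P = 1 + (3 - 1*2² - 5*2)*(-2) = 1 + (3 - 1*4 - 10)*(-2) = 1 + (3 - 4 - 10)*(-2) = 1 - 11*(-2) = 1 + 22 = 23)
(P*H)*((0*v)*(-4)) = (23*23)*((0*(-3))*(-4)) = 529*(0*(-4)) = 529*0 = 0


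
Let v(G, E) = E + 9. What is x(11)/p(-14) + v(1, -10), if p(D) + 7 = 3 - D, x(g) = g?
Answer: ⅒ ≈ 0.10000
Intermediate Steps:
p(D) = -4 - D (p(D) = -7 + (3 - D) = -4 - D)
v(G, E) = 9 + E
x(11)/p(-14) + v(1, -10) = 11/(-4 - 1*(-14)) + (9 - 10) = 11/(-4 + 14) - 1 = 11/10 - 1 = ⅒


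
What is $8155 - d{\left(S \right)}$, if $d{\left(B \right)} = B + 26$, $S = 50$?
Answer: $8079$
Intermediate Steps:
$d{\left(B \right)} = 26 + B$
$8155 - d{\left(S \right)} = 8155 - \left(26 + 50\right) = 8155 - 76 = 8079$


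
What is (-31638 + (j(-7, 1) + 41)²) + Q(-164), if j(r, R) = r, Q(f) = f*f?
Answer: -3586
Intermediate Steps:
Q(f) = f²
(-31638 + (j(-7, 1) + 41)²) + Q(-164) = (-31638 + (-7 + 41)²) + (-164)² = (-31638 + 34²) + 26896 = (-31638 + 1156) + 26896 = -30482 + 26896 = -3586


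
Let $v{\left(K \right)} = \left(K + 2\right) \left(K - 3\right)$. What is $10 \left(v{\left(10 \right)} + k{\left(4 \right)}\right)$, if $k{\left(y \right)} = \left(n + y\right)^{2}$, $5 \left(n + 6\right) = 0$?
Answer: $880$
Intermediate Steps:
$n = -6$ ($n = -6 + \frac{1}{5} \cdot 0 = -6 + 0 = -6$)
$v{\left(K \right)} = \left(-3 + K\right) \left(2 + K\right)$ ($v{\left(K \right)} = \left(2 + K\right) \left(-3 + K\right) = \left(-3 + K\right) \left(2 + K\right)$)
$k{\left(y \right)} = \left(-6 + y\right)^{2}$
$10 \left(v{\left(10 \right)} + k{\left(4 \right)}\right) = 10 \left(\left(-6 + 10^{2} - 10\right) + \left(-6 + 4\right)^{2}\right) = 10 \left(\left(-6 + 100 - 10\right) + \left(-2\right)^{2}\right) = 10 \left(84 + 4\right) = 10 \cdot 88 = 880$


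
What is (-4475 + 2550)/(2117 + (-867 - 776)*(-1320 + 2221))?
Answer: 1925/1478226 ≈ 0.0013022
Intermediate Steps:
(-4475 + 2550)/(2117 + (-867 - 776)*(-1320 + 2221)) = -1925/(2117 - 1643*901) = -1925/(2117 - 1480343) = -1925/(-1478226) = -1925*(-1/1478226) = 1925/1478226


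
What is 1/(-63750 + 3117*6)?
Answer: -1/45048 ≈ -2.2199e-5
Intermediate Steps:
1/(-63750 + 3117*6) = 1/(-63750 + 18702) = 1/(-45048) = -1/45048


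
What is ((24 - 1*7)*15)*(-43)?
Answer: -10965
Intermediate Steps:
((24 - 1*7)*15)*(-43) = ((24 - 7)*15)*(-43) = (17*15)*(-43) = 255*(-43) = -10965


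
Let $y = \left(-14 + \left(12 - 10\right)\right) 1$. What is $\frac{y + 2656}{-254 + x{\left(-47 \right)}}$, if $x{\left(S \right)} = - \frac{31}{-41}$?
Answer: $- \frac{108404}{10383} \approx -10.441$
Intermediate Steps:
$x{\left(S \right)} = \frac{31}{41}$ ($x{\left(S \right)} = \left(-31\right) \left(- \frac{1}{41}\right) = \frac{31}{41}$)
$y = -12$ ($y = \left(-14 + \left(12 - 10\right)\right) 1 = \left(-14 + 2\right) 1 = \left(-12\right) 1 = -12$)
$\frac{y + 2656}{-254 + x{\left(-47 \right)}} = \frac{-12 + 2656}{-254 + \frac{31}{41}} = \frac{2644}{- \frac{10383}{41}} = 2644 \left(- \frac{41}{10383}\right) = - \frac{108404}{10383}$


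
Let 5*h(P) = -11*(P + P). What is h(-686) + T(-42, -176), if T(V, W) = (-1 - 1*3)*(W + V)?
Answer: 19452/5 ≈ 3890.4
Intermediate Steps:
h(P) = -22*P/5 (h(P) = (-11*(P + P))/5 = (-22*P)/5 = -22*P/5)
T(V, W) = -4*V - 4*W (T(V, W) = (-1 - 3)*(V + W) = -4*(V + W) = -4*V - 4*W)
h(-686) + T(-42, -176) = -22/5*(-686) + (-4*(-42) - 4*(-176)) = 15092/5 + (168 + 704) = 15092/5 + 872 = 19452/5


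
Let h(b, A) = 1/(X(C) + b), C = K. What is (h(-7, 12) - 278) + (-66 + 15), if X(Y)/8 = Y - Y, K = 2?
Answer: -2304/7 ≈ -329.14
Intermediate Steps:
C = 2
X(Y) = 0 (X(Y) = 8*(Y - Y) = 8*0 = 0)
h(b, A) = 1/b (h(b, A) = 1/(0 + b) = 1/b)
(h(-7, 12) - 278) + (-66 + 15) = (1/(-7) - 278) + (-66 + 15) = (-⅐ - 278) - 51 = -1947/7 - 51 = -2304/7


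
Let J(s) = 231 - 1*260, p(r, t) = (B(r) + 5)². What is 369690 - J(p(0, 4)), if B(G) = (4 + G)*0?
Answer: 369719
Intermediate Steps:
B(G) = 0
p(r, t) = 25 (p(r, t) = (0 + 5)² = 5² = 25)
J(s) = -29 (J(s) = 231 - 260 = -29)
369690 - J(p(0, 4)) = 369690 - 1*(-29) = 369690 + 29 = 369719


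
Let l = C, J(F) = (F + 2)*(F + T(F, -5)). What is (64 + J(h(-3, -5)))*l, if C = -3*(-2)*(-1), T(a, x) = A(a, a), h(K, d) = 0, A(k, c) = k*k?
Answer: -384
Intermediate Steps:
A(k, c) = k²
T(a, x) = a²
J(F) = (2 + F)*(F + F²) (J(F) = (F + 2)*(F + F²) = (2 + F)*(F + F²))
C = -6 (C = 6*(-1) = -6)
l = -6
(64 + J(h(-3, -5)))*l = (64 + 0*(2 + 0² + 3*0))*(-6) = (64 + 0*(2 + 0 + 0))*(-6) = (64 + 0*2)*(-6) = (64 + 0)*(-6) = 64*(-6) = -384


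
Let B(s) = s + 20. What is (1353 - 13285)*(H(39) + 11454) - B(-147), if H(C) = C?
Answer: -137134349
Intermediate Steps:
B(s) = 20 + s
(1353 - 13285)*(H(39) + 11454) - B(-147) = (1353 - 13285)*(39 + 11454) - (20 - 147) = -11932*11493 - 1*(-127) = -137134476 + 127 = -137134349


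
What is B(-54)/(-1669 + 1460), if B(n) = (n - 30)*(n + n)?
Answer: -9072/209 ≈ -43.407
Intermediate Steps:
B(n) = 2*n*(-30 + n) (B(n) = (-30 + n)*(2*n) = 2*n*(-30 + n))
B(-54)/(-1669 + 1460) = (2*(-54)*(-30 - 54))/(-1669 + 1460) = (2*(-54)*(-84))/(-209) = 9072*(-1/209) = -9072/209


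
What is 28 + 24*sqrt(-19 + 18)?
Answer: 28 + 24*I ≈ 28.0 + 24.0*I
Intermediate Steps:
28 + 24*sqrt(-19 + 18) = 28 + 24*sqrt(-1) = 28 + 24*I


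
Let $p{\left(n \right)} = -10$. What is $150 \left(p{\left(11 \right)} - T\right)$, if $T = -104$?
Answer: $14100$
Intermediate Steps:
$150 \left(p{\left(11 \right)} - T\right) = 150 \left(-10 - -104\right) = 150 \left(-10 + 104\right) = 150 \cdot 94 = 14100$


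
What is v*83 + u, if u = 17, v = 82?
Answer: 6823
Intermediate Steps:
v*83 + u = 82*83 + 17 = 6806 + 17 = 6823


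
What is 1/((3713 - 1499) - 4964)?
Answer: -1/2750 ≈ -0.00036364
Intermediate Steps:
1/((3713 - 1499) - 4964) = 1/(2214 - 4964) = 1/(-2750) = -1/2750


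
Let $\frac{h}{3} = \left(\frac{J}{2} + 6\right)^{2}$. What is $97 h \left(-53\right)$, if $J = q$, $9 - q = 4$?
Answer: $- \frac{4457247}{4} \approx -1.1143 \cdot 10^{6}$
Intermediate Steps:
$q = 5$ ($q = 9 - 4 = 5$)
$J = 5$
$h = \frac{867}{4}$ ($h = 3 \left(\frac{5}{2} + 6\right)^{2} = 3 \left(\frac{17}{2}\right)^{2} = 3 \cdot \frac{289}{4} = \frac{867}{4} \approx 216.75$)
$97 h \left(-53\right) = 97 \cdot \frac{867}{4} \left(-53\right) = \frac{84099}{4} \left(-53\right) = - \frac{4457247}{4}$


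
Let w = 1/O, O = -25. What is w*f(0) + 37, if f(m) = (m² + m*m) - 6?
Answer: 931/25 ≈ 37.240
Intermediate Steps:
f(m) = -6 + 2*m² (f(m) = (m² + m²) - 6 = 2*m² - 6 = -6 + 2*m²)
w = -1/25 (w = 1/(-25) = -1/25 ≈ -0.040000)
w*f(0) + 37 = -(-6 + 2*0²)/25 + 37 = -(-6 + 2*0)/25 + 37 = -(-6 + 0)/25 + 37 = -1/25*(-6) + 37 = 6/25 + 37 = 931/25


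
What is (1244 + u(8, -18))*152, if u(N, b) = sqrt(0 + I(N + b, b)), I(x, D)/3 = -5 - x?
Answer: 189088 + 152*sqrt(15) ≈ 1.8968e+5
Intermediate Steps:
I(x, D) = -15 - 3*x (I(x, D) = 3*(-5 - x) = -15 - 3*x)
u(N, b) = sqrt(-15 - 3*N - 3*b) (u(N, b) = sqrt(0 + (-15 - 3*(N + b))) = sqrt(0 + (-15 + (-3*N - 3*b))) = sqrt(0 + (-15 - 3*N - 3*b)) = sqrt(-15 - 3*N - 3*b))
(1244 + u(8, -18))*152 = (1244 + sqrt(-15 - 3*8 - 3*(-18)))*152 = (1244 + sqrt(-15 - 24 + 54))*152 = (1244 + sqrt(15))*152 = 189088 + 152*sqrt(15)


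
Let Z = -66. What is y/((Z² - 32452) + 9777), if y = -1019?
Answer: 1019/18319 ≈ 0.055625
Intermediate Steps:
y/((Z² - 32452) + 9777) = -1019/(((-66)² - 32452) + 9777) = -1019/((4356 - 32452) + 9777) = -1019/(-28096 + 9777) = -1019/(-18319) = -1019*(-1/18319) = 1019/18319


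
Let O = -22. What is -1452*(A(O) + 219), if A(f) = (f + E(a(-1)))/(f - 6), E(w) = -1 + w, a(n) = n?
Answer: -2234628/7 ≈ -3.1923e+5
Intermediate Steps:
A(f) = (-2 + f)/(-6 + f) (A(f) = (f + (-1 - 1))/(f - 6) = (f - 2)/(-6 + f) = (-2 + f)/(-6 + f))
-1452*(A(O) + 219) = -1452*((-2 - 22)/(-6 - 22) + 219) = -1452*(-24/(-28) + 219) = -1452*(-1/28*(-24) + 219) = -1452*(6/7 + 219) = -1452*1539/7 = -2234628/7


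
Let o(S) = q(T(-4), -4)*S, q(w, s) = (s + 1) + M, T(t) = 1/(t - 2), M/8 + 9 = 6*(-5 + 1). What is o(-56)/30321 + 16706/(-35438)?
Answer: 3887725/179085933 ≈ 0.021709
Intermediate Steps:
M = -264 (M = -72 + 8*(6*(-5 + 1)) = -72 + 8*(6*(-4)) = -72 + 8*(-24) = -72 - 192 = -264)
T(t) = 1/(-2 + t)
q(w, s) = -263 + s (q(w, s) = (s + 1) - 264 = (1 + s) - 264 = -263 + s)
o(S) = -267*S (o(S) = (-263 - 4)*S = -267*S)
o(-56)/30321 + 16706/(-35438) = -267*(-56)/30321 + 16706/(-35438) = 14952*(1/30321) + 16706*(-1/35438) = 4984/10107 - 8353/17719 = 3887725/179085933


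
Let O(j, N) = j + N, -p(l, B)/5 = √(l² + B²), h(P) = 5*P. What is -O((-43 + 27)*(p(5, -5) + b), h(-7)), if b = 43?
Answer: 723 - 400*√2 ≈ 157.31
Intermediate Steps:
p(l, B) = -5*√(B² + l²) (p(l, B) = -5*√(l² + B²) = -5*√(B² + l²))
O(j, N) = N + j
-O((-43 + 27)*(p(5, -5) + b), h(-7)) = -(5*(-7) + (-43 + 27)*(-5*√((-5)² + 5²) + 43)) = -(-35 - 16*(-5*√(25 + 25) + 43)) = -(-35 - 16*(-25*√2 + 43)) = -(-35 - 16*(43 - 25*√2)) = -(-35 + (-688 + 400*√2)) = -(-723 + 400*√2) = 723 - 400*√2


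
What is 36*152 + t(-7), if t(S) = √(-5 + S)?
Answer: 5472 + 2*I*√3 ≈ 5472.0 + 3.4641*I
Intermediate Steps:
36*152 + t(-7) = 36*152 + √(-5 - 7) = 5472 + √(-12) = 5472 + 2*I*√3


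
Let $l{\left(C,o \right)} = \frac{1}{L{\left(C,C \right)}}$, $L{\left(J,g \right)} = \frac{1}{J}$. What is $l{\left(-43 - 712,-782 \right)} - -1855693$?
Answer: $1854938$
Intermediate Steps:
$l{\left(C,o \right)} = C$ ($l{\left(C,o \right)} = \frac{1}{\frac{1}{C}} = C$)
$l{\left(-43 - 712,-782 \right)} - -1855693 = \left(-43 - 712\right) - -1855693 = \left(-43 - 712\right) + 1855693 = -755 + 1855693 = 1854938$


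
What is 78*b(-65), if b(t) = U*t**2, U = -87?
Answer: -28670850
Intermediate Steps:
b(t) = -87*t**2
78*b(-65) = 78*(-87*(-65)**2) = 78*(-87*4225) = 78*(-367575) = -28670850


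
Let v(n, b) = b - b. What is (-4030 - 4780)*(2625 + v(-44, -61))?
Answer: -23126250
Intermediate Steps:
v(n, b) = 0
(-4030 - 4780)*(2625 + v(-44, -61)) = (-4030 - 4780)*(2625 + 0) = -8810*2625 = -23126250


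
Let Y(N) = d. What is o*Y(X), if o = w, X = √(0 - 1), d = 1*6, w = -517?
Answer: -3102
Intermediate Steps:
d = 6
X = I (X = √(-1) = I ≈ 1.0*I)
Y(N) = 6
o = -517
o*Y(X) = -517*6 = -3102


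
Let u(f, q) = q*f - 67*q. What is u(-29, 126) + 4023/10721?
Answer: -129677193/10721 ≈ -12096.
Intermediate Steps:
u(f, q) = -67*q + f*q (u(f, q) = f*q - 67*q = -67*q + f*q)
u(-29, 126) + 4023/10721 = 126*(-67 - 29) + 4023/10721 = 126*(-96) + 4023*(1/10721) = -12096 + 4023/10721 = -129677193/10721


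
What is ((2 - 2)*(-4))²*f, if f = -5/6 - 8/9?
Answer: 0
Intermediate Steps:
f = -31/18 (f = -5*⅙ - 8*⅑ = -⅚ - 8/9 = -31/18 ≈ -1.7222)
((2 - 2)*(-4))²*f = ((2 - 2)*(-4))²*(-31/18) = (0*(-4))²*(-31/18) = 0²*(-31/18) = 0*(-31/18) = 0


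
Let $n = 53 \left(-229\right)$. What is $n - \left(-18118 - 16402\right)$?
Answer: $22383$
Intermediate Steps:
$n = -12137$
$n - \left(-18118 - 16402\right) = -12137 - \left(-18118 - 16402\right) = -12137 - -34520 = -12137 + 34520 = 22383$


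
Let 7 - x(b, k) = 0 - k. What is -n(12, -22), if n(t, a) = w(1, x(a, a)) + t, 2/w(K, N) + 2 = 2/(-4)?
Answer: -56/5 ≈ -11.200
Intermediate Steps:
x(b, k) = 7 + k (x(b, k) = 7 - (0 - k) = 7 - (-1)*k = 7 + k)
w(K, N) = -⅘ (w(K, N) = 2/(-2 + 2/(-4)) = 2/(-2 + 2*(-¼)) = 2/(-2 - ½) = 2/(-5/2) = 2*(-⅖) = -⅘)
n(t, a) = -⅘ + t
-n(12, -22) = -(-⅘ + 12) = -1*56/5 = -56/5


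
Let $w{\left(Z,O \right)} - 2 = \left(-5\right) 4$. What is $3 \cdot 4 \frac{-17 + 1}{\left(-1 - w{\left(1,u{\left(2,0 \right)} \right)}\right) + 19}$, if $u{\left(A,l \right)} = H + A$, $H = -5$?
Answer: $- \frac{16}{3} \approx -5.3333$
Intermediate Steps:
$u{\left(A,l \right)} = -5 + A$
$w{\left(Z,O \right)} = -18$ ($w{\left(Z,O \right)} = 2 - 20 = -18$)
$3 \cdot 4 \frac{-17 + 1}{\left(-1 - w{\left(1,u{\left(2,0 \right)} \right)}\right) + 19} = 3 \cdot 4 \frac{-17 + 1}{\left(-1 - -18\right) + 19} = 12 \left(- \frac{16}{\left(-1 + 18\right) + 19}\right) = 12 \left(- \frac{16}{17 + 19}\right) = 12 \left(- \frac{16}{36}\right) = 12 \left(\left(-16\right) \frac{1}{36}\right) = 12 \left(- \frac{4}{9}\right) = - \frac{16}{3}$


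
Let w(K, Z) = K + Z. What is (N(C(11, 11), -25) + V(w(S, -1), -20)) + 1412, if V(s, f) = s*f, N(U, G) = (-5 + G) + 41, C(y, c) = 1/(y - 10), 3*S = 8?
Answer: 4169/3 ≈ 1389.7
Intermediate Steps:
S = 8/3 (S = (⅓)*8 = 8/3 ≈ 2.6667)
C(y, c) = 1/(-10 + y)
N(U, G) = 36 + G
V(s, f) = f*s
(N(C(11, 11), -25) + V(w(S, -1), -20)) + 1412 = ((36 - 25) - 20*(8/3 - 1)) + 1412 = (11 - 20*5/3) + 1412 = (11 - 100/3) + 1412 = -67/3 + 1412 = 4169/3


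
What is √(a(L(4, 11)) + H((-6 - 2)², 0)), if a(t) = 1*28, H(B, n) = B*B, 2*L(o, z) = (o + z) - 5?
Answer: 2*√1031 ≈ 64.218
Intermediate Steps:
L(o, z) = -5/2 + o/2 + z/2 (L(o, z) = ((o + z) - 5)/2 = (-5 + o + z)/2 = -5/2 + o/2 + z/2)
H(B, n) = B²
a(t) = 28
√(a(L(4, 11)) + H((-6 - 2)², 0)) = √(28 + ((-6 - 2)²)²) = √(28 + ((-8)²)²) = √(28 + 64²) = √(28 + 4096) = √4124 = 2*√1031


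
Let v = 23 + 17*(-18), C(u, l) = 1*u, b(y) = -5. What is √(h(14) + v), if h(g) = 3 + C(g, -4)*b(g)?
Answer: 5*I*√14 ≈ 18.708*I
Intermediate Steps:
C(u, l) = u
h(g) = 3 - 5*g (h(g) = 3 + g*(-5) = 3 - 5*g)
v = -283 (v = 23 - 306 = -283)
√(h(14) + v) = √((3 - 5*14) - 283) = √((3 - 70) - 283) = √(-67 - 283) = √(-350) = 5*I*√14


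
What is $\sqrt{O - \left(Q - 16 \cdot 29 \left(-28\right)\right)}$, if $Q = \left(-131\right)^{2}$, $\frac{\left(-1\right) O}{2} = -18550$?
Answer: $\sqrt{6947} \approx 83.349$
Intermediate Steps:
$O = 37100$ ($O = \left(-2\right) \left(-18550\right) = 37100$)
$Q = 17161$
$\sqrt{O - \left(Q - 16 \cdot 29 \left(-28\right)\right)} = \sqrt{37100 - \left(17161 - 16 \cdot 29 \left(-28\right)\right)} = \sqrt{37100 + \left(464 \left(-28\right) - 17161\right)} = \sqrt{37100 - 30153} = \sqrt{6947}$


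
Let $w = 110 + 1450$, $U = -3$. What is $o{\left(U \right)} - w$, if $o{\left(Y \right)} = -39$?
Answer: $-1599$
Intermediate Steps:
$w = 1560$
$o{\left(U \right)} - w = -39 - 1560 = -1599$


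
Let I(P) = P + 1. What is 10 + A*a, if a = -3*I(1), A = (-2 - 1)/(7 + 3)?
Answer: 59/5 ≈ 11.800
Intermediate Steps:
I(P) = 1 + P
A = -3/10 ≈ -0.30000
a = -6 (a = -3*(1 + 1) = -3*2 = -6)
10 + A*a = 10 - 3/10*(-6) = 10 + 9/5 = 59/5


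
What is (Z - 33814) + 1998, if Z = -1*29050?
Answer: -60866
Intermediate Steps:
Z = -29050
(Z - 33814) + 1998 = (-29050 - 33814) + 1998 = -62864 + 1998 = -60866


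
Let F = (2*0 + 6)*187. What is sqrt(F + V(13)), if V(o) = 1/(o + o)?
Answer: sqrt(758498)/26 ≈ 33.497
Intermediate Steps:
V(o) = 1/(2*o)
F = 1122 (F = (0 + 6)*187 = 6*187 = 1122)
sqrt(F + V(13)) = sqrt(1122 + (1/2)/13) = sqrt(1122 + (1/2)*(1/13)) = sqrt(1122 + 1/26) = sqrt(29173/26) = sqrt(758498)/26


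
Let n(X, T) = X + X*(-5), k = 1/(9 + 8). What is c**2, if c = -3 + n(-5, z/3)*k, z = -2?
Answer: 961/289 ≈ 3.3253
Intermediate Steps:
k = 1/17 ≈ 0.058824
n(X, T) = -4*X (n(X, T) = X - 5*X = -4*X)
c = -31/17 (c = -3 - 4*(-5)*(1/17) = -3 + 20*(1/17) = -3 + 20/17 = -31/17 ≈ -1.8235)
c**2 = (-31/17)**2 = 961/289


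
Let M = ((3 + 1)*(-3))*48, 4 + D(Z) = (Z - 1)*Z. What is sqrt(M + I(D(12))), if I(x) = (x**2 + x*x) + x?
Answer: 8*sqrt(505) ≈ 179.78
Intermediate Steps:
D(Z) = -4 + Z*(-1 + Z) (D(Z) = -4 + (Z - 1)*Z = -4 + (-1 + Z)*Z = -4 + Z*(-1 + Z))
I(x) = x + 2*x**2 (I(x) = (x**2 + x**2) + x = 2*x**2 + x = x + 2*x**2)
M = -576 (M = (4*(-3))*48 = -12*48 = -576)
sqrt(M + I(D(12))) = sqrt(-576 + (-4 + 12**2 - 1*12)*(1 + 2*(-4 + 12**2 - 1*12))) = sqrt(-576 + (-4 + 144 - 12)*(1 + 2*(-4 + 144 - 12))) = sqrt(-576 + 128*(1 + 2*128)) = sqrt(-576 + 128*(1 + 256)) = sqrt(-576 + 128*257) = sqrt(-576 + 32896) = sqrt(32320) = 8*sqrt(505)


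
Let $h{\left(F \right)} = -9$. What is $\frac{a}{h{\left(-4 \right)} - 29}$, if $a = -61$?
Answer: $\frac{61}{38} \approx 1.6053$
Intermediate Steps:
$\frac{a}{h{\left(-4 \right)} - 29} = \frac{1}{-9 - 29} \left(-61\right) = \frac{1}{-38} \left(-61\right) = \left(- \frac{1}{38}\right) \left(-61\right) = \frac{61}{38}$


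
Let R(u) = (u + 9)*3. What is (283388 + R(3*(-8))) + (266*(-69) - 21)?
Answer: 264968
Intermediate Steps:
R(u) = 27 + 3*u (R(u) = (9 + u)*3 = 27 + 3*u)
(283388 + R(3*(-8))) + (266*(-69) - 21) = (283388 + (27 + 3*(3*(-8)))) + (266*(-69) - 21) = (283388 + (27 + 3*(-24))) + (-18354 - 21) = (283388 + (27 - 72)) - 18375 = (283388 - 45) - 18375 = 283343 - 18375 = 264968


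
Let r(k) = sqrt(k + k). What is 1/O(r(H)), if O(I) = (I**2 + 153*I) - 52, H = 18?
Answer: 1/902 ≈ 0.0011086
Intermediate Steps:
r(k) = sqrt(2)*sqrt(k) (r(k) = sqrt(2*k) = sqrt(2)*sqrt(k))
O(I) = -52 + I**2 + 153*I
1/O(r(H)) = 1/(-52 + (sqrt(2)*sqrt(18))**2 + 153*(sqrt(2)*sqrt(18))) = 1/(-52 + (sqrt(2)*(3*sqrt(2)))**2 + 153*(sqrt(2)*(3*sqrt(2)))) = 1/(-52 + 6**2 + 153*6) = 1/(-52 + 36 + 918) = 1/902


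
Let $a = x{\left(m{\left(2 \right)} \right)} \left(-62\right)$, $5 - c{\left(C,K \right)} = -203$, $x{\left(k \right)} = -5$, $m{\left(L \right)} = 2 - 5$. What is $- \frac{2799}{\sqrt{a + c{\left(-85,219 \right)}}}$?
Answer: $- \frac{2799 \sqrt{518}}{518} \approx -122.98$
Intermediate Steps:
$m{\left(L \right)} = -3$
$c{\left(C,K \right)} = 208$ ($c{\left(C,K \right)} = 5 - -203 = 5 + 203 = 208$)
$a = 310$ ($a = \left(-5\right) \left(-62\right) = 310$)
$- \frac{2799}{\sqrt{a + c{\left(-85,219 \right)}}} = - \frac{2799}{\sqrt{310 + 208}} = - \frac{2799}{\sqrt{518}} = - 2799 \frac{\sqrt{518}}{518} = - \frac{2799 \sqrt{518}}{518}$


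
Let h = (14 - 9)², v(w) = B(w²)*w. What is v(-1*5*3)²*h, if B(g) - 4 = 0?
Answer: 90000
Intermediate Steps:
B(g) = 4 (B(g) = 4 + 0 = 4)
v(w) = 4*w
h = 25 (h = 5² = 25)
v(-1*5*3)²*h = (4*(-1*5*3))²*25 = (4*(-5*3))²*25 = (4*(-15))²*25 = (-60)²*25 = 3600*25 = 90000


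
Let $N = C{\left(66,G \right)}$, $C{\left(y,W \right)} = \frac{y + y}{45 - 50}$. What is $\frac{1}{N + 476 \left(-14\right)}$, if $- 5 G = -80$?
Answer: $- \frac{5}{33452} \approx -0.00014947$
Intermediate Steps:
$G = 16$ ($G = \left(- \frac{1}{5}\right) \left(-80\right) = 16$)
$C{\left(y,W \right)} = - \frac{2 y}{5}$ ($C{\left(y,W \right)} = \frac{2 y}{-5} = 2 y \left(- \frac{1}{5}\right) = - \frac{2 y}{5}$)
$N = - \frac{132}{5}$ ($N = \left(- \frac{2}{5}\right) 66 = - \frac{132}{5} \approx -26.4$)
$\frac{1}{N + 476 \left(-14\right)} = \frac{1}{- \frac{132}{5} + 476 \left(-14\right)} = \frac{1}{- \frac{132}{5} - 6664} = \frac{1}{- \frac{33452}{5}} = - \frac{5}{33452}$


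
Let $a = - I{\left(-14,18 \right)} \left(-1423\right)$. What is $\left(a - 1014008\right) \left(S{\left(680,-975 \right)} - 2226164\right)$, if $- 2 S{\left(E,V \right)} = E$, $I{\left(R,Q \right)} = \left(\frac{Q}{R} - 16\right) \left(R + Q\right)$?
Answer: $2476759232736$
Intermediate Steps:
$I{\left(R,Q \right)} = \left(-16 + \frac{Q}{R}\right) \left(Q + R\right)$
$S{\left(E,V \right)} = - \frac{E}{2}$
$a = - \frac{688732}{7}$ ($a = - \left(\left(-16\right) \left(-14\right) - 270 + \frac{18^{2}}{-14}\right) \left(-1423\right) = - \left(224 - 270 + 324 \left(- \frac{1}{14}\right)\right) \left(-1423\right) = - \left(224 - 270 - \frac{162}{7}\right) \left(-1423\right) = - \frac{\left(-484\right) \left(-1423\right)}{7} = \left(-1\right) \frac{688732}{7} = - \frac{688732}{7} \approx -98390.0$)
$\left(a - 1014008\right) \left(S{\left(680,-975 \right)} - 2226164\right) = \left(- \frac{688732}{7} - 1014008\right) \left(\left(- \frac{1}{2}\right) 680 - 2226164\right) = - \frac{7786788 \left(-340 - 2226164\right)}{7} = \left(- \frac{7786788}{7}\right) \left(-2226504\right) = 2476759232736$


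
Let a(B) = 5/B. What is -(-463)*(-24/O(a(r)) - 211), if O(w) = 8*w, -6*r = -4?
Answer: -489391/5 ≈ -97878.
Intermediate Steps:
r = 2/3 (r = -1/6*(-4) = 2/3 ≈ 0.66667)
-(-463)*(-24/O(a(r)) - 211) = -(-463)*(-24/(8*(5/(2/3))) - 211) = -(-463)*(-24/(8*(5*(3/2))) - 211) = -(-463)*(-24/(8*(15/2)) - 211) = -(-463)*(-24/60 - 211) = -(-463)*(-24*1/60 - 211) = -(-463)*(-2/5 - 211) = -(-463)*(-1057)/5 = -1*489391/5 = -489391/5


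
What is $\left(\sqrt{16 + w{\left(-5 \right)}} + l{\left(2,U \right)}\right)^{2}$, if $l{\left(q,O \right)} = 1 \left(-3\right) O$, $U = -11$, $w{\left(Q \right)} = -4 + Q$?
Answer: $\left(33 + \sqrt{7}\right)^{2} \approx 1270.6$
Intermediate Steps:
$l{\left(q,O \right)} = - 3 O$
$\left(\sqrt{16 + w{\left(-5 \right)}} + l{\left(2,U \right)}\right)^{2} = \left(\sqrt{16 - 9} - -33\right)^{2} = \left(\sqrt{16 - 9} + 33\right)^{2} = \left(\sqrt{7} + 33\right)^{2} = \left(33 + \sqrt{7}\right)^{2}$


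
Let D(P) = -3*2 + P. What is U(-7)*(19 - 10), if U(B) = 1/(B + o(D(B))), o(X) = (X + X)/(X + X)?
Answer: -3/2 ≈ -1.5000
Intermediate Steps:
D(P) = -6 + P
o(X) = 1 (o(X) = (2*X)/((2*X)) = (2*X)*(1/(2*X)) = 1)
U(B) = 1/(1 + B) (U(B) = 1/(B + 1) = 1/(1 + B))
U(-7)*(19 - 10) = (19 - 10)/(1 - 7) = 9/(-6) = -1/6*9 = -3/2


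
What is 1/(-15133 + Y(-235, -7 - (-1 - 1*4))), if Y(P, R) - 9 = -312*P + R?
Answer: 1/58194 ≈ 1.7184e-5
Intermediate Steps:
Y(P, R) = 9 + R - 312*P (Y(P, R) = 9 + (-312*P + R) = 9 + (R - 312*P) = 9 + R - 312*P)
1/(-15133 + Y(-235, -7 - (-1 - 1*4))) = 1/(-15133 + (9 + (-7 - (-1 - 1*4)) - 312*(-235))) = 1/(-15133 + (9 + (-7 - (-1 - 4)) + 73320)) = 1/(-15133 + (9 + (-7 - 1*(-5)) + 73320)) = 1/(-15133 + (9 + (-7 + 5) + 73320)) = 1/(-15133 + (9 - 2 + 73320)) = 1/(-15133 + 73327) = 1/58194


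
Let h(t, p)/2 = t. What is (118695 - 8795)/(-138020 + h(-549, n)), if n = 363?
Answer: -7850/9937 ≈ -0.78998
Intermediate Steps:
h(t, p) = 2*t
(118695 - 8795)/(-138020 + h(-549, n)) = (118695 - 8795)/(-138020 + 2*(-549)) = 109900/(-138020 - 1098) = 109900/(-139118) = 109900*(-1/139118) = -7850/9937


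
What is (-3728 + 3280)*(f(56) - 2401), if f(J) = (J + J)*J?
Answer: -1734208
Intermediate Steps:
f(J) = 2*J² (f(J) = (2*J)*J = 2*J²)
(-3728 + 3280)*(f(56) - 2401) = (-3728 + 3280)*(2*56² - 2401) = -448*(2*3136 - 2401) = -448*(6272 - 2401) = -448*3871 = -1734208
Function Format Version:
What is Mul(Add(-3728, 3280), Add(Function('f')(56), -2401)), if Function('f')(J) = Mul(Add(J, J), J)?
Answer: -1734208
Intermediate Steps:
Function('f')(J) = Mul(2, Pow(J, 2)) (Function('f')(J) = Mul(Mul(2, J), J) = Mul(2, Pow(J, 2)))
Mul(Add(-3728, 3280), Add(Function('f')(56), -2401)) = Mul(Add(-3728, 3280), Add(Mul(2, Pow(56, 2)), -2401)) = Mul(-448, Add(Mul(2, 3136), -2401)) = Mul(-448, Add(6272, -2401)) = Mul(-448, 3871) = -1734208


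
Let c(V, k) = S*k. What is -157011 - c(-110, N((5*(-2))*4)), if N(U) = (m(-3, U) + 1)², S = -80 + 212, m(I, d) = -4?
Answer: -158199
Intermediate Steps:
S = 132
N(U) = 9 (N(U) = (-4 + 1)² = (-3)² = 9)
c(V, k) = 132*k
-157011 - c(-110, N((5*(-2))*4)) = -157011 - 132*9 = -157011 - 1*1188 = -157011 - 1188 = -158199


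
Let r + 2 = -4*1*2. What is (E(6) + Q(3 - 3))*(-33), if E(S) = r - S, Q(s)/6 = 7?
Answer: -858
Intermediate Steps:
r = -10 (r = -2 - 4*1*2 = -2 - 4*2 = -2 - 8 = -10)
Q(s) = 42 (Q(s) = 6*7 = 42)
E(S) = -10 - S
(E(6) + Q(3 - 3))*(-33) = ((-10 - 1*6) + 42)*(-33) = ((-10 - 6) + 42)*(-33) = (-16 + 42)*(-33) = 26*(-33) = -858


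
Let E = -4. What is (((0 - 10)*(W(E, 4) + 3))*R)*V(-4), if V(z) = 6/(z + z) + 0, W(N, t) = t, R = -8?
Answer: -420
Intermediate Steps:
V(z) = 3/z (V(z) = 6/(2*z) + 0 = (1/(2*z))*6 + 0 = 3/z + 0 = 3/z)
(((0 - 10)*(W(E, 4) + 3))*R)*V(-4) = (((0 - 10)*(4 + 3))*(-8))*(3/(-4)) = (-10*7*(-8))*(3*(-1/4)) = -70*(-8)*(-3/4) = 560*(-3/4) = -420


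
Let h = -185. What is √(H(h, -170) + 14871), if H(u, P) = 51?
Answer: 3*√1658 ≈ 122.16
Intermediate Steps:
√(H(h, -170) + 14871) = √(51 + 14871) = √14922 = 3*√1658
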